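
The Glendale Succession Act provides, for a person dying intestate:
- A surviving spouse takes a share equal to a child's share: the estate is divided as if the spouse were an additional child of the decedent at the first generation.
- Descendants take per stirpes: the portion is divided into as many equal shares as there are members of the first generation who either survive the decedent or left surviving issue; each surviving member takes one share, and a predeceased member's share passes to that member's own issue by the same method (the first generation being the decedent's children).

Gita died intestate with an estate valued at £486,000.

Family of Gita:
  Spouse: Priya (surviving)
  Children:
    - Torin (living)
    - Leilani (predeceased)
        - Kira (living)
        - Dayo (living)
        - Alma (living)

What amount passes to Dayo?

The spouse counts as an additional share at the children's level, so there are 3 primary shares of £162,000. Priya takes one such share (£162,000).
The children's combined portion (£324,000) is divided into 2 shares of £162,000: Torin takes £162,000; Leilani's £162,000 share passes to Leilani's issue.
Leilani's share (£162,000) is divided into 3 shares of £54,000: Kira, Dayo, and Alma each take £54,000.

Dayo receives £54,000.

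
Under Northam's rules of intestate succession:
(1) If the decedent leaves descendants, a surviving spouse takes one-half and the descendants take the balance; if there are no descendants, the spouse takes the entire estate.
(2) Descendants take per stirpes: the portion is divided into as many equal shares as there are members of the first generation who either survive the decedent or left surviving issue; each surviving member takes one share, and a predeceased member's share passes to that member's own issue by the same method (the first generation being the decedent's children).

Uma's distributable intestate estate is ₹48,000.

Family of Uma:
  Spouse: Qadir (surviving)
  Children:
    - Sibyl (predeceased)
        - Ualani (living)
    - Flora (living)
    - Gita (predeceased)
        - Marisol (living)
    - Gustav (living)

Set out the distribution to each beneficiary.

Qadir takes one-half of ₹48,000 = ₹24,000. The remaining ₹24,000 passes to the descendants.
The descendants' portion (₹24,000) is divided into 4 shares of ₹6,000: Flora and Gustav each take ₹6,000; Sibyl's ₹6,000 share passes to Sibyl's issue; Gita's ₹6,000 share passes to Gita's issue.
Sibyl's share (₹6,000) passes entirely to Ualani.
Gita's share (₹6,000) passes entirely to Marisol.

Qadir: ₹24,000; Ualani: ₹6,000; Flora: ₹6,000; Marisol: ₹6,000; Gustav: ₹6,000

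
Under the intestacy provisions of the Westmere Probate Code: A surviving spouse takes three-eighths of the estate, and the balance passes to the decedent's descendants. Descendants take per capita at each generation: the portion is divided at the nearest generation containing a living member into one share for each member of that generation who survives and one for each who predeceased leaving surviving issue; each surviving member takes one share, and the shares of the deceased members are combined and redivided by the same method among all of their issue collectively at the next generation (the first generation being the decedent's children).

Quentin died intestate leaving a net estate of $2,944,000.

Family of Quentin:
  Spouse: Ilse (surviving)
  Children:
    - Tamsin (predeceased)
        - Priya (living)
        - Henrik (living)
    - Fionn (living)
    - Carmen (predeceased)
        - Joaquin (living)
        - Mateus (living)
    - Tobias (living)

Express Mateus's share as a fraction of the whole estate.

Ilse takes three-eighths of $2,944,000 = $1,104,000. The remaining $1,840,000 passes to the descendants.
The descendants' portion ($1,840,000) is divided at the children's generation into 4 shares of $460,000. Fionn and Tobias each take $460,000. The 2 shares of the deceased (Tamsin and Carmen) are combined into a pool of $920,000.
That pool ($920,000) is divided at the grandchildren's generation equally among Priya, Henrik, Joaquin, and Mateus: $230,000 each.

Mateus receives 5/64 of the estate.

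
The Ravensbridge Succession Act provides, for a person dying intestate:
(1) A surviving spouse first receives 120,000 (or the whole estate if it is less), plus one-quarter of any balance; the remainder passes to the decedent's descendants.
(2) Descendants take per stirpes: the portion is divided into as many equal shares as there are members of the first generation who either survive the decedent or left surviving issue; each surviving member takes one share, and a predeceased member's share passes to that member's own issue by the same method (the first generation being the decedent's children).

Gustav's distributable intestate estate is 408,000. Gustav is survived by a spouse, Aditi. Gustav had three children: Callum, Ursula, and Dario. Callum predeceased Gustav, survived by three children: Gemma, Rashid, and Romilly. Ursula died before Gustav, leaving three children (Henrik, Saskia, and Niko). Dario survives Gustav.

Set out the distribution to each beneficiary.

Aditi: 192,000; Gemma: 24,000; Rashid: 24,000; Romilly: 24,000; Henrik: 24,000; Saskia: 24,000; Niko: 24,000; Dario: 72,000

Aditi first takes 120,000, leaving a balance of 288,000. Aditi then takes one-quarter of the balance (72,000), for a total of 192,000. The remaining 216,000 passes to the descendants.
The descendants' portion (216,000) is divided into 3 shares of 72,000: Dario takes 72,000; Callum's 72,000 share passes to Callum's issue; Ursula's 72,000 share passes to Ursula's issue.
Callum's share (72,000) is divided into 3 shares of 24,000: Gemma, Rashid, and Romilly each take 24,000.
Ursula's share (72,000) is divided into 3 shares of 24,000: Henrik, Saskia, and Niko each take 24,000.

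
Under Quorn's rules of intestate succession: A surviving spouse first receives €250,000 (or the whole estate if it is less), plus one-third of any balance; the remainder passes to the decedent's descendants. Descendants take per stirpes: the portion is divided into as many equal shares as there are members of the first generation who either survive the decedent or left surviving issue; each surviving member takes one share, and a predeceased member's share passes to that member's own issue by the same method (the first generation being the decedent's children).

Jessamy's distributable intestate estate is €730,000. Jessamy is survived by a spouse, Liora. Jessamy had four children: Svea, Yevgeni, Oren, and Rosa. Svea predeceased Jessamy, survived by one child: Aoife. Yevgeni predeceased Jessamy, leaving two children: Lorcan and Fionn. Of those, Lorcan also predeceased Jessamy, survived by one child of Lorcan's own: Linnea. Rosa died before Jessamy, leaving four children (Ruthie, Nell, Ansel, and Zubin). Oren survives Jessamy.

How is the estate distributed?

Liora: €410,000; Aoife: €80,000; Linnea: €40,000; Fionn: €40,000; Oren: €80,000; Ruthie: €20,000; Nell: €20,000; Ansel: €20,000; Zubin: €20,000

Liora first takes €250,000, leaving a balance of €480,000. Liora then takes one-third of the balance (€160,000), for a total of €410,000. The remaining €320,000 passes to the descendants.
The descendants' portion (€320,000) is divided into 4 shares of €80,000: Oren takes €80,000; Svea's €80,000 share passes to Svea's issue; Yevgeni's €80,000 share passes to Yevgeni's issue; Rosa's €80,000 share passes to Rosa's issue.
Svea's share (€80,000) passes entirely to Aoife.
Yevgeni's share (€80,000) is divided into 2 shares of €40,000: Fionn takes €40,000; Lorcan's €40,000 share passes to Lorcan's issue.
Lorcan's share (€40,000) passes entirely to Linnea.
Rosa's share (€80,000) is divided into 4 shares of €20,000: Ruthie, Nell, Ansel, and Zubin each take €20,000.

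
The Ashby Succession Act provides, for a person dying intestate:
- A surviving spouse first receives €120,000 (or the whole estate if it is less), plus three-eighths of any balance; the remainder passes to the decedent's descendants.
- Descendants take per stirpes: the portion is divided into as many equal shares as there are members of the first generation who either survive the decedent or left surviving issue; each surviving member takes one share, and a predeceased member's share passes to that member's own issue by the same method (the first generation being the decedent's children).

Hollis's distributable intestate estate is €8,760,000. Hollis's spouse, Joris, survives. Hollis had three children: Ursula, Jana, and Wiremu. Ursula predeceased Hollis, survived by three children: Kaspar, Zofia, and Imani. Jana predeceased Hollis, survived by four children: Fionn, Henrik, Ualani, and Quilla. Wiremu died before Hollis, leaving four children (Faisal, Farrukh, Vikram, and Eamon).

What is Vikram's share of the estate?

Vikram receives €450,000.

Joris first takes €120,000, leaving a balance of €8,640,000. Joris then takes three-eighths of the balance (€3,240,000), for a total of €3,360,000. The remaining €5,400,000 passes to the descendants.
The descendants' portion (€5,400,000) is divided into 3 shares of €1,800,000: Ursula's €1,800,000 share passes to Ursula's issue; Jana's €1,800,000 share passes to Jana's issue; Wiremu's €1,800,000 share passes to Wiremu's issue.
Ursula's share (€1,800,000) is divided into 3 shares of €600,000: Kaspar, Zofia, and Imani each take €600,000.
Jana's share (€1,800,000) is divided into 4 shares of €450,000: Fionn, Henrik, Ualani, and Quilla each take €450,000.
Wiremu's share (€1,800,000) is divided into 4 shares of €450,000: Faisal, Farrukh, Vikram, and Eamon each take €450,000.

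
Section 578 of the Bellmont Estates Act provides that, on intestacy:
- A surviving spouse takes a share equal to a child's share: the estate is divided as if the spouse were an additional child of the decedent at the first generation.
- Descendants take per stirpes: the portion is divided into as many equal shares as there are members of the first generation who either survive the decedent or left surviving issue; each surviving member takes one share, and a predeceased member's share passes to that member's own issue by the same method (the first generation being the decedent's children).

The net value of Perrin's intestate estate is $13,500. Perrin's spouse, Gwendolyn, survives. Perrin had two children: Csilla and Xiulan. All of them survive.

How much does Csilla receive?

The spouse counts as an additional share at the children's level, so there are 3 primary shares of $4,500. Gwendolyn takes one such share ($4,500).
The children's combined portion ($9,000) is divided into 2 shares of $4,500: Csilla and Xiulan each take $4,500.

Csilla receives $4,500.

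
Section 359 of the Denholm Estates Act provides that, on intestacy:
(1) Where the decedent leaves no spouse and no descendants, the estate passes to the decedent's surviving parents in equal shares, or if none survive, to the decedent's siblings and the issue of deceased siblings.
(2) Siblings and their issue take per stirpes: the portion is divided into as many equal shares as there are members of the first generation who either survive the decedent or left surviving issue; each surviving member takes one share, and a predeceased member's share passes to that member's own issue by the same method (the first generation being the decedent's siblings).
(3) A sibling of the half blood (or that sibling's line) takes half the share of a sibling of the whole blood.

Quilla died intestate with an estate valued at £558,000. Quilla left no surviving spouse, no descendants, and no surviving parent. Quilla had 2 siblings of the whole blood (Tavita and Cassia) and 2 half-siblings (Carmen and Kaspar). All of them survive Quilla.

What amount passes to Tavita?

The entire £558,000 passes to the siblings and their issue.
Counting each half-blood sibling's line as half a unit, there are 3 units in £558,000, so one unit is £186,000. Whole-blood lines (Tavita and Cassia) take £186,000 each; half-blood lines (Carmen and Kaspar) take £93,000 each.

Tavita receives £186,000.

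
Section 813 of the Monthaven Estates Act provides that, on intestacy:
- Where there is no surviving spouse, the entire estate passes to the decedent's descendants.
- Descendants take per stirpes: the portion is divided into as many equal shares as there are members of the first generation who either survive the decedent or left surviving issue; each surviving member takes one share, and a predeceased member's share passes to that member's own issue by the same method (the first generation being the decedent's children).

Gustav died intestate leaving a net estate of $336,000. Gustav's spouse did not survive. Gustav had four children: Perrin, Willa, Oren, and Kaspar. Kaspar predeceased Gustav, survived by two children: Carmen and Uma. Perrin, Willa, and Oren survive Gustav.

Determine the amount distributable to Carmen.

Carmen receives $42,000.

The entire $336,000 passes to the descendants.
That amount ($336,000) is divided into 4 shares of $84,000: Perrin, Willa, and Oren each take $84,000; Kaspar's $84,000 share passes to Kaspar's issue.
Kaspar's share ($84,000) is divided into 2 shares of $42,000: Carmen and Uma each take $42,000.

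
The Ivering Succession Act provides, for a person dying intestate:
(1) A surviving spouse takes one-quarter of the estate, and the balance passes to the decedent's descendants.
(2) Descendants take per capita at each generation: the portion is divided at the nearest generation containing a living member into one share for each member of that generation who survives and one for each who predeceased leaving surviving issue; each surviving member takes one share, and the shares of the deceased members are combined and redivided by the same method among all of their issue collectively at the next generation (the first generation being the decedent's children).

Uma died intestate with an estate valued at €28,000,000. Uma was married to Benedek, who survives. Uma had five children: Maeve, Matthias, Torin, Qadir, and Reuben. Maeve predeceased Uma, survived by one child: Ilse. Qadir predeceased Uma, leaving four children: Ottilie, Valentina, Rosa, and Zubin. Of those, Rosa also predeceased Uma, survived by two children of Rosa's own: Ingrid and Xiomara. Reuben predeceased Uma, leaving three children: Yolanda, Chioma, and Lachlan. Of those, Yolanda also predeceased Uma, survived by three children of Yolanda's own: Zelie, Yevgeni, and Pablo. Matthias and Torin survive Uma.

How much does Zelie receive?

Zelie receives €630,000.

Benedek takes one-quarter of €28,000,000 = €7,000,000. The remaining €21,000,000 passes to the descendants.
The descendants' portion (€21,000,000) is divided at the children's generation into 5 shares of €4,200,000. Matthias and Torin each take €4,200,000. The 3 shares of the deceased (Maeve, Qadir, and Reuben) are combined into a pool of €12,600,000.
That pool (€12,600,000) is divided at the grandchildren's generation into 8 shares of €1,575,000. Ilse, Ottilie, Valentina, Zubin, Chioma, and Lachlan each take €1,575,000. The 2 shares of the deceased (Rosa and Yolanda) are combined into a pool of €3,150,000.
That pool (€3,150,000) is divided at the great-grandchildren's generation equally among Ingrid, Xiomara, Zelie, Yevgeni, and Pablo: €630,000 each.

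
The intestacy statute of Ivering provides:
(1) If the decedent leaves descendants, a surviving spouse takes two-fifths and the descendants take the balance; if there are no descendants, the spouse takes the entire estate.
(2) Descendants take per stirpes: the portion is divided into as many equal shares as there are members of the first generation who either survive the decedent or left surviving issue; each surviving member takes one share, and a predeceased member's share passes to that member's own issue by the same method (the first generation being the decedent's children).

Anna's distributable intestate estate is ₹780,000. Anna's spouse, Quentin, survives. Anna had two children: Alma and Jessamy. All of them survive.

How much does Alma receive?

Quentin takes two-fifths of ₹780,000 = ₹312,000. The remaining ₹468,000 passes to the descendants.
The descendants' portion (₹468,000) is divided into 2 shares of ₹234,000: Alma and Jessamy each take ₹234,000.

Alma receives ₹234,000.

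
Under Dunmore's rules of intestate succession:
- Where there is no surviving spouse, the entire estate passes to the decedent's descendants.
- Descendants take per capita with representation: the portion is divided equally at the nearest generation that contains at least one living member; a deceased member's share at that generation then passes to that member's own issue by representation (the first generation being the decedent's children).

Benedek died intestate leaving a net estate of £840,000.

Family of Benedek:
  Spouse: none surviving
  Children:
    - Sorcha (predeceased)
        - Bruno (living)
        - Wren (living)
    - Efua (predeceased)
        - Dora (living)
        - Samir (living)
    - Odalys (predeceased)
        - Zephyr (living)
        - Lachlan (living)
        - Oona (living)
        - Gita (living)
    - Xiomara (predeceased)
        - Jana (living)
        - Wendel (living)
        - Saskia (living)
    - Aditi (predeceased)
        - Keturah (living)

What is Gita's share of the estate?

The entire £840,000 passes to the descendants.
No child survives, so the initial division is made at the grandchildren's generation.
That amount (£840,000) is divided into 12 shares of £70,000: Bruno, Wren, Dora, Samir, Zephyr, Lachlan, Oona, Gita, Jana, Wendel, Saskia, and Keturah each take £70,000.

Gita receives £70,000.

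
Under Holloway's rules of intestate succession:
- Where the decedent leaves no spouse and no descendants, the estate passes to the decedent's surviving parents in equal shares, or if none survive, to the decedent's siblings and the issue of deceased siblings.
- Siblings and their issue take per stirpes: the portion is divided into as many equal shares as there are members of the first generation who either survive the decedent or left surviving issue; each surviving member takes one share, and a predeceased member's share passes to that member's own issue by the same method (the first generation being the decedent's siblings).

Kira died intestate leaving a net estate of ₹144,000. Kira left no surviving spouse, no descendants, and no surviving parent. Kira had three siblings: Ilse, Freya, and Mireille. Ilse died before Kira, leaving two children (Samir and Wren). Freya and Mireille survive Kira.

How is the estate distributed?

Samir: ₹24,000; Wren: ₹24,000; Freya: ₹48,000; Mireille: ₹48,000

The entire ₹144,000 passes to the siblings and their issue.
That amount (₹144,000) is divided into 3 shares of ₹48,000: Freya and Mireille each take ₹48,000; Ilse's ₹48,000 share passes to Ilse's issue.
Ilse's share (₹48,000) is divided into 2 shares of ₹24,000: Samir and Wren each take ₹24,000.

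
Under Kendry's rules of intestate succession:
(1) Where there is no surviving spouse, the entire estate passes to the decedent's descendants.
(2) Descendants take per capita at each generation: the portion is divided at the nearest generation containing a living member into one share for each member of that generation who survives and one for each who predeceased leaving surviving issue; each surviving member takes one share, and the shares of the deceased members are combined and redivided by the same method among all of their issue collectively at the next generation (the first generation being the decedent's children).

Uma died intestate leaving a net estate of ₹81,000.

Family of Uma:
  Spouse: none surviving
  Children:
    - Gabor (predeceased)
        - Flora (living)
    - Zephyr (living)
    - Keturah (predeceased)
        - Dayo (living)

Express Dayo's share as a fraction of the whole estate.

The entire ₹81,000 passes to the descendants.
That amount (₹81,000) is divided at the children's generation into 3 shares of ₹27,000. Zephyr takes ₹27,000. The 2 shares of the deceased (Gabor and Keturah) are combined into a pool of ₹54,000.
That pool (₹54,000) is divided at the grandchildren's generation equally among Flora and Dayo: ₹27,000 each.

Dayo receives 1/3 of the estate.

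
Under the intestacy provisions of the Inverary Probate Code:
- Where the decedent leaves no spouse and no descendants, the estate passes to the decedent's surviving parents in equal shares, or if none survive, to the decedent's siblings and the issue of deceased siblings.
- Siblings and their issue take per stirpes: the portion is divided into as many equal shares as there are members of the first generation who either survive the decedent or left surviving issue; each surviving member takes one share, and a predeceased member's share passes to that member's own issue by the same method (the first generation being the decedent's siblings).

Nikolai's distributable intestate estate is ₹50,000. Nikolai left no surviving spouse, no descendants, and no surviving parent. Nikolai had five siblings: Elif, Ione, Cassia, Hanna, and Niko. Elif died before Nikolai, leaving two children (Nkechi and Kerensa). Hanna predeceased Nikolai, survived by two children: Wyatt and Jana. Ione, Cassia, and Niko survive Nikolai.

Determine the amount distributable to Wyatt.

The entire ₹50,000 passes to the siblings and their issue.
That amount (₹50,000) is divided into 5 shares of ₹10,000: Ione, Cassia, and Niko each take ₹10,000; Elif's ₹10,000 share passes to Elif's issue; Hanna's ₹10,000 share passes to Hanna's issue.
Elif's share (₹10,000) is divided into 2 shares of ₹5,000: Nkechi and Kerensa each take ₹5,000.
Hanna's share (₹10,000) is divided into 2 shares of ₹5,000: Wyatt and Jana each take ₹5,000.

Wyatt receives ₹5,000.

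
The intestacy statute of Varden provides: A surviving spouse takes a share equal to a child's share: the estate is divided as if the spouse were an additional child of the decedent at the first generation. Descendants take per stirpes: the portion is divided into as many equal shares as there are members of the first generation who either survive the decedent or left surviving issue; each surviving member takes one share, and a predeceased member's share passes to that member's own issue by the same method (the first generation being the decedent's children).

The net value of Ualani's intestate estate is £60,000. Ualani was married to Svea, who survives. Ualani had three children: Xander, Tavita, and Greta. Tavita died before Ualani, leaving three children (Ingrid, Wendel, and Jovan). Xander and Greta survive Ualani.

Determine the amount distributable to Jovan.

Jovan receives £5,000.

The spouse counts as an additional share at the children's level, so there are 4 primary shares of £15,000. Svea takes one such share (£15,000).
The children's combined portion (£45,000) is divided into 3 shares of £15,000: Xander and Greta each take £15,000; Tavita's £15,000 share passes to Tavita's issue.
Tavita's share (£15,000) is divided into 3 shares of £5,000: Ingrid, Wendel, and Jovan each take £5,000.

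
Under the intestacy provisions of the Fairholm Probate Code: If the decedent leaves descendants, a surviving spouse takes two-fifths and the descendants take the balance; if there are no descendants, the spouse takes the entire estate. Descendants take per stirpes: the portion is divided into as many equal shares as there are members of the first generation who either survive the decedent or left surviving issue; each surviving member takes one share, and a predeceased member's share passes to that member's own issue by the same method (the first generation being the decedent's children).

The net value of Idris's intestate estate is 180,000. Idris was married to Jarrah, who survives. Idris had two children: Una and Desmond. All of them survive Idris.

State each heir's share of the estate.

Jarrah takes two-fifths of 180,000 = 72,000. The remaining 108,000 passes to the descendants.
The descendants' portion (108,000) is divided into 2 shares of 54,000: Una and Desmond each take 54,000.

Jarrah: 72,000; Una: 54,000; Desmond: 54,000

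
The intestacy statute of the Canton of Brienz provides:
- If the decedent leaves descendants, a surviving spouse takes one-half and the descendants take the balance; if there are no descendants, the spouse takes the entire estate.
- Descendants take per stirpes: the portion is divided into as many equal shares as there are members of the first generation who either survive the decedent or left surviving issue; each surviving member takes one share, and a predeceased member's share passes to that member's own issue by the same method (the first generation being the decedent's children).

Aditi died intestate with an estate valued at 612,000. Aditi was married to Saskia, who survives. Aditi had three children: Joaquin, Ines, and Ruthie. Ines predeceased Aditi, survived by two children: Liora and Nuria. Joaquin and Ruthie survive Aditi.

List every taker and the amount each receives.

Saskia: 306,000; Joaquin: 102,000; Liora: 51,000; Nuria: 51,000; Ruthie: 102,000

Saskia takes one-half of 612,000 = 306,000. The remaining 306,000 passes to the descendants.
The descendants' portion (306,000) is divided into 3 shares of 102,000: Joaquin and Ruthie each take 102,000; Ines's 102,000 share passes to Ines's issue.
Ines's share (102,000) is divided into 2 shares of 51,000: Liora and Nuria each take 51,000.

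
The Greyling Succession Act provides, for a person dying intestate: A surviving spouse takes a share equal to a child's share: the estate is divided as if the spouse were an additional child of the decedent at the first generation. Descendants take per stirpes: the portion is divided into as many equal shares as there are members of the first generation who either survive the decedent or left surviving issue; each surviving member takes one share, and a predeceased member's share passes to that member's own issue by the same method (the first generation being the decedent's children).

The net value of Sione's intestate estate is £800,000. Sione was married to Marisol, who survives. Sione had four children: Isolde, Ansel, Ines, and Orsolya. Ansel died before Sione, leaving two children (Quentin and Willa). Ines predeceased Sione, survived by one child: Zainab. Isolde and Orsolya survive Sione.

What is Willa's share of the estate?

The spouse counts as an additional share at the children's level, so there are 5 primary shares of £160,000. Marisol takes one such share (£160,000).
The children's combined portion (£640,000) is divided into 4 shares of £160,000: Isolde and Orsolya each take £160,000; Ansel's £160,000 share passes to Ansel's issue; Ines's £160,000 share passes to Ines's issue.
Ansel's share (£160,000) is divided into 2 shares of £80,000: Quentin and Willa each take £80,000.
Ines's share (£160,000) passes entirely to Zainab.

Willa receives £80,000.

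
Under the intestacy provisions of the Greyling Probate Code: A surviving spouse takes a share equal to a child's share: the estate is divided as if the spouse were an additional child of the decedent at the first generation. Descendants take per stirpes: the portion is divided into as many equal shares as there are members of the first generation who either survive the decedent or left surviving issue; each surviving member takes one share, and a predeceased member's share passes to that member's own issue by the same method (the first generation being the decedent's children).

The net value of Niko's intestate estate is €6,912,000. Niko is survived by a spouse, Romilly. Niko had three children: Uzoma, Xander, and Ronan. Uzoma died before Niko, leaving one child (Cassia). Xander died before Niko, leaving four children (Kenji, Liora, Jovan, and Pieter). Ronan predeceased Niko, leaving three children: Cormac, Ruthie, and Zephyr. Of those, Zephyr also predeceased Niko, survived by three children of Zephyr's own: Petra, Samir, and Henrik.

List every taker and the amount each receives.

The spouse counts as an additional share at the children's level, so there are 4 primary shares of €1,728,000. Romilly takes one such share (€1,728,000).
The children's combined portion (€5,184,000) is divided into 3 shares of €1,728,000: Uzoma's €1,728,000 share passes to Uzoma's issue; Xander's €1,728,000 share passes to Xander's issue; Ronan's €1,728,000 share passes to Ronan's issue.
Uzoma's share (€1,728,000) passes entirely to Cassia.
Xander's share (€1,728,000) is divided into 4 shares of €432,000: Kenji, Liora, Jovan, and Pieter each take €432,000.
Ronan's share (€1,728,000) is divided into 3 shares of €576,000: Cormac and Ruthie each take €576,000; Zephyr's €576,000 share passes to Zephyr's issue.
Zephyr's share (€576,000) is divided into 3 shares of €192,000: Petra, Samir, and Henrik each take €192,000.

Romilly: €1,728,000; Cassia: €1,728,000; Kenji: €432,000; Liora: €432,000; Jovan: €432,000; Pieter: €432,000; Cormac: €576,000; Ruthie: €576,000; Petra: €192,000; Samir: €192,000; Henrik: €192,000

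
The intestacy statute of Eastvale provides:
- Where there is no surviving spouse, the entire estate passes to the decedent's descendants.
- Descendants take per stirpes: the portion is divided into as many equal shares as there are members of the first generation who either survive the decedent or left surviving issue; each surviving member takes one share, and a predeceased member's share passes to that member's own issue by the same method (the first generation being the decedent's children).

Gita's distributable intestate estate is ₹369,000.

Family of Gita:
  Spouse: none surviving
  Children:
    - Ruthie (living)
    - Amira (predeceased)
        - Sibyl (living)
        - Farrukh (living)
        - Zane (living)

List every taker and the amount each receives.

Ruthie: ₹184,500; Sibyl: ₹61,500; Farrukh: ₹61,500; Zane: ₹61,500

The entire ₹369,000 passes to the descendants.
That amount (₹369,000) is divided into 2 shares of ₹184,500: Ruthie takes ₹184,500; Amira's ₹184,500 share passes to Amira's issue.
Amira's share (₹184,500) is divided into 3 shares of ₹61,500: Sibyl, Farrukh, and Zane each take ₹61,500.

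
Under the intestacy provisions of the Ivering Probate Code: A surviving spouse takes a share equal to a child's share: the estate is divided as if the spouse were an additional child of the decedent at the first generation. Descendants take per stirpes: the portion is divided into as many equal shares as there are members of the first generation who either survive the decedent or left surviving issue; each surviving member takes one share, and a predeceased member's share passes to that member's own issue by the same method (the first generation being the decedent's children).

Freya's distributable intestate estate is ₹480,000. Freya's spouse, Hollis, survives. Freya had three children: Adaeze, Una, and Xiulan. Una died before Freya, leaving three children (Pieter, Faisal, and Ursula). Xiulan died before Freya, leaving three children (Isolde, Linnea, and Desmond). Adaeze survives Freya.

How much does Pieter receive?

Pieter receives ₹40,000.

The spouse counts as an additional share at the children's level, so there are 4 primary shares of ₹120,000. Hollis takes one such share (₹120,000).
The children's combined portion (₹360,000) is divided into 3 shares of ₹120,000: Adaeze takes ₹120,000; Una's ₹120,000 share passes to Una's issue; Xiulan's ₹120,000 share passes to Xiulan's issue.
Una's share (₹120,000) is divided into 3 shares of ₹40,000: Pieter, Faisal, and Ursula each take ₹40,000.
Xiulan's share (₹120,000) is divided into 3 shares of ₹40,000: Isolde, Linnea, and Desmond each take ₹40,000.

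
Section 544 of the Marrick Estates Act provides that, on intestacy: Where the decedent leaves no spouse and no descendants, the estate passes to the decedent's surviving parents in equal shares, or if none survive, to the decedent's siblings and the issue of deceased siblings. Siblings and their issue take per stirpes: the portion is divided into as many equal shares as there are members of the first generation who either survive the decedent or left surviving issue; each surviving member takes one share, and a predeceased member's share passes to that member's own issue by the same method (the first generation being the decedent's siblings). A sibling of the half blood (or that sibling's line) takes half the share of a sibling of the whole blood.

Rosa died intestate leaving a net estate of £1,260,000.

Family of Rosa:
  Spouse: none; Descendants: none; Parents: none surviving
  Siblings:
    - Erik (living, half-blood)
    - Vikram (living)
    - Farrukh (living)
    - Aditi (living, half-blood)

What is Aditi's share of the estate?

Aditi receives £210,000.

The entire £1,260,000 passes to the siblings and their issue.
Counting each half-blood sibling's line as half a unit, there are 3 units in £1,260,000, so one unit is £420,000. Whole-blood lines (Vikram and Farrukh) take £420,000 each; half-blood lines (Erik and Aditi) take £210,000 each.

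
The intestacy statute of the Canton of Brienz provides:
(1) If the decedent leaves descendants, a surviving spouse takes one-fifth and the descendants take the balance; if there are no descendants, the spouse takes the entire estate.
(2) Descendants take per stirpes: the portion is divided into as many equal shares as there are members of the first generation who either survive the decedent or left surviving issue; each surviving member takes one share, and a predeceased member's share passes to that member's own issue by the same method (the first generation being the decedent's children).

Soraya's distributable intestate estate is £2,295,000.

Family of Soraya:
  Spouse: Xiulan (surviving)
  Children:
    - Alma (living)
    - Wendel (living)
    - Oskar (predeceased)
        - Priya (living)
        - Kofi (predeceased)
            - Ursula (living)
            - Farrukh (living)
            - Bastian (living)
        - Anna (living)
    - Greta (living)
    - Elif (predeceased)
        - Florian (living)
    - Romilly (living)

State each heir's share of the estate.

Xiulan: £459,000; Alma: £306,000; Wendel: £306,000; Priya: £102,000; Ursula: £34,000; Farrukh: £34,000; Bastian: £34,000; Anna: £102,000; Greta: £306,000; Florian: £306,000; Romilly: £306,000

Xiulan takes one-fifth of £2,295,000 = £459,000. The remaining £1,836,000 passes to the descendants.
The descendants' portion (£1,836,000) is divided into 6 shares of £306,000: Alma, Wendel, Greta, and Romilly each take £306,000; Oskar's £306,000 share passes to Oskar's issue; Elif's £306,000 share passes to Elif's issue.
Oskar's share (£306,000) is divided into 3 shares of £102,000: Priya and Anna each take £102,000; Kofi's £102,000 share passes to Kofi's issue.
Kofi's share (£102,000) is divided into 3 shares of £34,000: Ursula, Farrukh, and Bastian each take £34,000.
Elif's share (£306,000) passes entirely to Florian.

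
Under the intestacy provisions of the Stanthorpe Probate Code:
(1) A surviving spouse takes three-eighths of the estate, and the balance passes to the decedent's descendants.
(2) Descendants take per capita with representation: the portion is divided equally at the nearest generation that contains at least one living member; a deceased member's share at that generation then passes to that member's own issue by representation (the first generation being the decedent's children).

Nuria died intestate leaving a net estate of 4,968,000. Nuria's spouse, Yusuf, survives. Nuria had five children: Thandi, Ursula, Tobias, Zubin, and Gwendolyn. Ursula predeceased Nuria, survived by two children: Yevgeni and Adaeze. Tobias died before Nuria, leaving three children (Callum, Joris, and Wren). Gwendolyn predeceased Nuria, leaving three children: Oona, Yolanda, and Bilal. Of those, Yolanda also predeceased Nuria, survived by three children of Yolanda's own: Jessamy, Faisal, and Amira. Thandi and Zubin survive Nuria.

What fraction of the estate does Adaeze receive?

Adaeze receives 1/16 of the estate.

Yusuf takes three-eighths of 4,968,000 = 1,863,000. The remaining 3,105,000 passes to the descendants.
The descendants' portion (3,105,000) is divided into 5 shares of 621,000: Thandi and Zubin each take 621,000; Ursula's 621,000 share passes to Ursula's issue; Tobias's 621,000 share passes to Tobias's issue; Gwendolyn's 621,000 share passes to Gwendolyn's issue.
Ursula's share (621,000) is divided into 2 shares of 310,500: Yevgeni and Adaeze each take 310,500.
Tobias's share (621,000) is divided into 3 shares of 207,000: Callum, Joris, and Wren each take 207,000.
Gwendolyn's share (621,000) is divided into 3 shares of 207,000: Oona and Bilal each take 207,000; Yolanda's 207,000 share passes to Yolanda's issue.
Yolanda's share (207,000) is divided into 3 shares of 69,000: Jessamy, Faisal, and Amira each take 69,000.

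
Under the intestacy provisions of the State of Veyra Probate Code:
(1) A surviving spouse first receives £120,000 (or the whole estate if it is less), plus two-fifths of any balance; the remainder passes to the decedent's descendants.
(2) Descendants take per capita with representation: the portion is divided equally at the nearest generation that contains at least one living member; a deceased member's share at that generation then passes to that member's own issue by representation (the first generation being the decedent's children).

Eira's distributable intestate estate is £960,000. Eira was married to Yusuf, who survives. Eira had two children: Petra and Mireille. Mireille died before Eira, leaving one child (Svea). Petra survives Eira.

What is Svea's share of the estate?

Svea receives £252,000.

Yusuf first takes £120,000, leaving a balance of £840,000. Yusuf then takes two-fifths of the balance (£336,000), for a total of £456,000. The remaining £504,000 passes to the descendants.
The descendants' portion (£504,000) is divided into 2 shares of £252,000: Petra takes £252,000; Mireille's £252,000 share passes to Mireille's issue.
Mireille's share (£252,000) passes entirely to Svea.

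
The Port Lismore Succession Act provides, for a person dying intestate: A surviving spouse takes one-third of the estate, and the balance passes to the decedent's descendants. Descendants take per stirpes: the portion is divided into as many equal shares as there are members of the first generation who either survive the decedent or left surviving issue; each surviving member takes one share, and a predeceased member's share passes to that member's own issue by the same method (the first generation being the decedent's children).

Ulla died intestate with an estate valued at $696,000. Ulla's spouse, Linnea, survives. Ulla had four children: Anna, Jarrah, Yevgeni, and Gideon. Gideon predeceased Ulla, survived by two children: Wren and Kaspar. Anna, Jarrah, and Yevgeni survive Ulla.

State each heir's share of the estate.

Linnea: $232,000; Anna: $116,000; Jarrah: $116,000; Yevgeni: $116,000; Wren: $58,000; Kaspar: $58,000

Linnea takes one-third of $696,000 = $232,000. The remaining $464,000 passes to the descendants.
The descendants' portion ($464,000) is divided into 4 shares of $116,000: Anna, Jarrah, and Yevgeni each take $116,000; Gideon's $116,000 share passes to Gideon's issue.
Gideon's share ($116,000) is divided into 2 shares of $58,000: Wren and Kaspar each take $58,000.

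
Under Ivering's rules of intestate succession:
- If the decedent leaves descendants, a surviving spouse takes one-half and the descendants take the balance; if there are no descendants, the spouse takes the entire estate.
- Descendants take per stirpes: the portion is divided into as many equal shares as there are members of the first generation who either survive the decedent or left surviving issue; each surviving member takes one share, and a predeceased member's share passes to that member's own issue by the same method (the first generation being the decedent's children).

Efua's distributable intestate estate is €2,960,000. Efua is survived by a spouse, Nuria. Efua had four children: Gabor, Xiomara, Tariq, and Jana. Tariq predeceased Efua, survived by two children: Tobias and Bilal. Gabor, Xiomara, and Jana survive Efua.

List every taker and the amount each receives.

Nuria takes one-half of €2,960,000 = €1,480,000. The remaining €1,480,000 passes to the descendants.
The descendants' portion (€1,480,000) is divided into 4 shares of €370,000: Gabor, Xiomara, and Jana each take €370,000; Tariq's €370,000 share passes to Tariq's issue.
Tariq's share (€370,000) is divided into 2 shares of €185,000: Tobias and Bilal each take €185,000.

Nuria: €1,480,000; Gabor: €370,000; Xiomara: €370,000; Tobias: €185,000; Bilal: €185,000; Jana: €370,000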